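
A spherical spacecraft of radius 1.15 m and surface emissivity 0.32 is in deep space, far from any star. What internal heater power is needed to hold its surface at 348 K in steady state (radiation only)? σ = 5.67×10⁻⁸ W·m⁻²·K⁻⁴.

P ≈ 4420 W

P = εσ·4πr²·T⁴.
4πr² = 16.62 m²; T⁴ = 1.467×10¹⁰ K⁴.
P = 0.32·5.67×10⁻⁸·16.62·1.467×10¹⁰.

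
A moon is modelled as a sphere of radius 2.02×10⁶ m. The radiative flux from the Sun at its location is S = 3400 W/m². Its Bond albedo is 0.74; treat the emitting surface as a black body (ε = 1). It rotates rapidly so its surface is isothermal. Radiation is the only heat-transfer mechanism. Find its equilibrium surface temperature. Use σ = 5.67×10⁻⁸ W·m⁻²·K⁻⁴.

T ≈ 250 K

At equilibrium, absorbed power = emitted power.
Absorbing cross-section = πr² = 1.282×10¹³ m²; emitting surface = 4πr² = 5.128×10¹³ m² (ratio 4).
(1−a)S·A_cross = εσ·A_surf·T⁴  ⇒  T⁴ = (1−a)S/(4σ).
T⁴ = 0.260·3400/(4·5.67×10⁻⁸) = 3.898×10⁹ K⁴.
T = (3.898×10⁹)^(1/4).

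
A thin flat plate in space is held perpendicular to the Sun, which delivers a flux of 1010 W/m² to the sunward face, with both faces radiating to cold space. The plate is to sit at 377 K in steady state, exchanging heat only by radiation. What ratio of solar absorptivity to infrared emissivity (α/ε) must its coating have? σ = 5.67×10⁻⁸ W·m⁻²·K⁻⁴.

Balance: αS·A = εσ·2A·T⁴ ⇒ α/ε = 2σT⁴/S.
α/ε = 2·5.67×10⁻⁸·(377)⁴/1010 = 2·5.67×10⁻⁸·2.020×10¹⁰/1010.

α/ε ≈ 2.27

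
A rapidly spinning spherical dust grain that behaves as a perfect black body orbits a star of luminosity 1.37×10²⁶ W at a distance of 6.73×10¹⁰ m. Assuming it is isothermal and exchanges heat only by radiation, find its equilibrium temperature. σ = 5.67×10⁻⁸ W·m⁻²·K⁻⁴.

T ≈ 321 K

First find the stellar flux at distance d: S = L/(4πd²) = 1.37×10²⁶/(4π·(6.73×10¹⁰)²) = 2407 W/m².
For an isothermal sphere, absorbed (1−a)S·πr² = emitted σ·4πr²·T⁴, so T⁴ = (1−a)S/(4σ).
T⁴ = 1.00·2407/(4·5.67×10⁻⁸) = 1.061×10¹⁰ K⁴.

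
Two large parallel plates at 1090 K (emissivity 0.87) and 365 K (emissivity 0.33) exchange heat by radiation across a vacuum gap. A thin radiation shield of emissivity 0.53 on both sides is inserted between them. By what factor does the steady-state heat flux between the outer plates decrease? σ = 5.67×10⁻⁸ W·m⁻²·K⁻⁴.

Without shield: q₀ = σΔ(T⁴)/(1/ε₁+1/ε₂−1) with denominator 3.180.
With shield the two gaps are in series; the resistances add: (1/ε₁+1/ε_s−1)+(1/ε_s+1/ε₂−1) = 2.036+3.917 = 5.953.
Heat-flux ratio q₀/q = 5.953/3.180.

factor ≈ 1.87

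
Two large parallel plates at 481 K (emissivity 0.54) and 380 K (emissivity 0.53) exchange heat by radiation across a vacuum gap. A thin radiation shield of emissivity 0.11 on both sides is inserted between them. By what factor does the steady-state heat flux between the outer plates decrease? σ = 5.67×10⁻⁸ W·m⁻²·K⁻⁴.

factor ≈ 7.27

Without shield: q₀ = σΔ(T⁴)/(1/ε₁+1/ε₂−1) with denominator 2.739.
With shield the two gaps are in series; the resistances add: (1/ε₁+1/ε_s−1)+(1/ε_s+1/ε₂−1) = 9.943+9.978 = 19.92.
Heat-flux ratio q₀/q = 19.92/2.739.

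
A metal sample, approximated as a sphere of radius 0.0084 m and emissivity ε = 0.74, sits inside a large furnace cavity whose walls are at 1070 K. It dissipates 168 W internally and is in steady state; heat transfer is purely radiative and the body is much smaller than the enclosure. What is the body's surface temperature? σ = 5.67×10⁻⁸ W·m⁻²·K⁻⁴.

T ≈ 1550 K

For a small grey body in a large enclosure, net radiated power = εσA(T⁴ − T_w⁴).
Steady state: P = εσA(T⁴ − T_w⁴) with A = 4πr² = 8.867×10⁻⁴ m².
T⁴ = P/(εσA) + T_w⁴ = 168/(0.74·5.67×10⁻⁸·8.867×10⁻⁴) + (1070)⁴
    = 4.516×10¹² + 1.311×10¹² = 5.827×10¹² K⁴.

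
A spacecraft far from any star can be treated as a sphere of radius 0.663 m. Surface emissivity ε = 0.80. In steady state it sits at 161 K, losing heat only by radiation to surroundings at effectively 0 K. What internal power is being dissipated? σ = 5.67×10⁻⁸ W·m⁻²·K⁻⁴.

P ≈ 168 W

Steady state: P = εσA T⁴.
A = 4πr² = 5.524 m²; T⁴ = (161)⁴ = 6.719×10⁸ K⁴.
P = 0.80 × 5.67×10⁻⁸ × 5.524 × 6.719×10⁸.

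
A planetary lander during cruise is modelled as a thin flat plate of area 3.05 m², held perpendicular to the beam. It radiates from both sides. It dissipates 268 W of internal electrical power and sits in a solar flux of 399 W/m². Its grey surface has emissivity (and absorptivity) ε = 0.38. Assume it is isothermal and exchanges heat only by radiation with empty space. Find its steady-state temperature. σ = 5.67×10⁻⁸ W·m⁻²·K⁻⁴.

T ≈ 273 K

At steady state, absorbed solar power + internal power = radiated power.
Absorbed: α·S·A_cross = 0.38·399·3.050 = 462.4 W (cross-section A).
Total input = 462.4 + 268 = 730.4 W.
Radiated: εσ·A_surf·T⁴ with A_surf = 2A = 6.100 m².
T⁴ = 730.4/(0.38·5.67×10⁻⁸·6.100) = 5.558×10⁹ K⁴.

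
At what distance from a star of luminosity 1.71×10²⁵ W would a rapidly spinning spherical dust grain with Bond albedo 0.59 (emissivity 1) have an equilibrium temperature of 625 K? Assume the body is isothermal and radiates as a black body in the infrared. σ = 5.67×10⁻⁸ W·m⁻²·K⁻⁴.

For an isothermal black-emitting sphere, (1−a)S·πr² = σ·4πr²·T⁴ ⇒ S = 4σT⁴/(1−a).
S = 4·5.67×10⁻⁸·(625)⁴/0.410 = 84410 W/m².
Flux falls as S = L/(4πd²), so d = √(L/(4πS)) = √(1.71×10²⁵/(4π·84410)).

d ≈ 4.02×10⁹ m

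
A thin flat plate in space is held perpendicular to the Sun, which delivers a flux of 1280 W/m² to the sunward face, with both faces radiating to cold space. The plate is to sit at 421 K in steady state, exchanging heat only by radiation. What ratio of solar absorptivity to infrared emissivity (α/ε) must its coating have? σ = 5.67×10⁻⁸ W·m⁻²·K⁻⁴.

Balance: αS·A = εσ·2A·T⁴ ⇒ α/ε = 2σT⁴/S.
α/ε = 2·5.67×10⁻⁸·(421)⁴/1280 = 2·5.67×10⁻⁸·3.141×10¹⁰/1280.

α/ε ≈ 2.78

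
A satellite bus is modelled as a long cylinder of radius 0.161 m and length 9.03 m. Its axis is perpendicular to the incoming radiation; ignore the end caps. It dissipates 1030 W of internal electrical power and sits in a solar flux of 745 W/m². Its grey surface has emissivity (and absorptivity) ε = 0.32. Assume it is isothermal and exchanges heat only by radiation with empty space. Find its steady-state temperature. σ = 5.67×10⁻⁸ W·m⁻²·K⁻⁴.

T ≈ 319 K

At steady state, absorbed solar power + internal power = radiated power.
Absorbed: α·S·A_cross = 0.32·745·2.908 = 693.2 W (cross-section 2rL).
Total input = 693.2 + 1030 = 1723 W.
Radiated: εσ·A_surf·T⁴ with A_surf = 2πrL = 9.135 m².
T⁴ = 1723/(0.32·5.67×10⁻⁸·9.135) = 1.040×10¹⁰ K⁴.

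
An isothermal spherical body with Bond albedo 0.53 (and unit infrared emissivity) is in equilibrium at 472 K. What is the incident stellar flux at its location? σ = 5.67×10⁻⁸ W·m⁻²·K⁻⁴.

S ≈ 24000 W/m²

(1−a)S·πr² = σ·4πr²·T⁴ ⇒ S = 4σT⁴/(1−a).
S = 4·5.67×10⁻⁸·4.963×10¹⁰/0.470.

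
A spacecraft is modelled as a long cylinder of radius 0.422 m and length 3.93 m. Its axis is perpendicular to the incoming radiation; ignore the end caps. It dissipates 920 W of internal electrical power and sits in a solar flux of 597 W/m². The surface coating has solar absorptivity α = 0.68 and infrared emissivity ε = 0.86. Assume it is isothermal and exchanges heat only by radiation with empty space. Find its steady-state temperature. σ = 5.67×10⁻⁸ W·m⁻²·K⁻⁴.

At steady state, absorbed solar power + internal power = radiated power.
Absorbed: α·S·A_cross = 0.68·597·3.317 = 1347 W (cross-section 2rL).
Total input = 1347 + 920 = 2267 W.
Radiated: εσ·A_surf·T⁴ with A_surf = 2πrL = 10.42 m².
T⁴ = 2267/(0.86·5.67×10⁻⁸·10.42) = 4.461×10⁹ K⁴.

T ≈ 258 K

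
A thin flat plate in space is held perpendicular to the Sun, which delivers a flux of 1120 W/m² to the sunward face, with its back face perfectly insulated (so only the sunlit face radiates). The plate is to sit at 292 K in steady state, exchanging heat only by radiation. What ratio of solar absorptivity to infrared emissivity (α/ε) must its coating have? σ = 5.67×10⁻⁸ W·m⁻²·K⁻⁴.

α/ε ≈ 0.368

Balance: αS·A = εσ·1A·T⁴ ⇒ α/ε = σT⁴/S.
α/ε = 5.67×10⁻⁸·(292)⁴/1120 = 5.67×10⁻⁸·7.270×10⁹/1120.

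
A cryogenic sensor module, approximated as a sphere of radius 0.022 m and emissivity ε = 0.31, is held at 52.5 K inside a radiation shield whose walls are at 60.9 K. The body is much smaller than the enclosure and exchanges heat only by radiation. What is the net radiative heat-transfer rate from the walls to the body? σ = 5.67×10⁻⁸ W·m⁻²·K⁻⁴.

P_net ≈ 6.58×10⁻⁴ W

For a small grey body in a large enclosure: P_net = εσA(T_body⁴ − T_wall⁴).
A = 4πr² = 0.006082 m²; T_body⁴ − T_wall⁴ = 7.597×10⁶ − 1.376×10⁷ = -6.158×10⁶ K⁴.
|P_net| = 0.31·5.67×10⁻⁸·0.006082·6.158×10⁶.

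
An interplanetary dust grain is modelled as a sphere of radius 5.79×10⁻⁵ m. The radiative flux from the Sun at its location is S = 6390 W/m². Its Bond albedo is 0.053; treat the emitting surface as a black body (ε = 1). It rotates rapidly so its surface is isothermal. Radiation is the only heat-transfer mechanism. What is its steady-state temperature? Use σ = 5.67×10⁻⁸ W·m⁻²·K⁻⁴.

At equilibrium, absorbed power = emitted power.
Absorbing cross-section = πr² = 1.053×10⁻⁸ m²; emitting surface = 4πr² = 4.213×10⁻⁸ m² (ratio 4).
(1−a)S·A_cross = εσ·A_surf·T⁴  ⇒  T⁴ = (1−a)S/(4σ).
T⁴ = 0.947·6390/(4·5.67×10⁻⁸) = 2.668×10¹⁰ K⁴.
T = (2.668×10¹⁰)^(1/4).

T ≈ 404 K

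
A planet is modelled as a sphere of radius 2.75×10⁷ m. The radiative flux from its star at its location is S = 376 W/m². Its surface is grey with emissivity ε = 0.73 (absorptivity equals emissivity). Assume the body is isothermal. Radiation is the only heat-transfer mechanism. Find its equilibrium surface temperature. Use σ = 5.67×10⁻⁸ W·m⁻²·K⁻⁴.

T ≈ 202 K

At equilibrium, absorbed power = emitted power.
Absorbing cross-section = πr² = 2.376×10¹⁵ m²; emitting surface = 4πr² = 9.503×10¹⁵ m² (ratio 4).
εS·A_cross = εσ·A_surf·T⁴  ⇒  T⁴ = S/(4σ)   (ε cancels).
T⁴ = 376/(4·5.67×10⁻⁸) = 1.658×10⁹ K⁴.
T = (1.658×10⁹)^(1/4).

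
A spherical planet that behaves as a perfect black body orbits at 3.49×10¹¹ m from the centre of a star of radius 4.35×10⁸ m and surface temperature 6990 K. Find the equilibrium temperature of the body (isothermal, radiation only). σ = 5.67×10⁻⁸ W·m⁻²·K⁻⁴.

The star's surface emits σT_*⁴; at distance d the flux is S = σT_*⁴(R_*/d)².
S = 5.67×10⁻⁸·(6990)⁴·(4.35×10⁸/3.49×10¹¹)² = 210.3 W/m².
For an isothermal sphere T⁴ = (1−a)S/(4σ) = 9.272×10⁸ K⁴.

T ≈ 174 K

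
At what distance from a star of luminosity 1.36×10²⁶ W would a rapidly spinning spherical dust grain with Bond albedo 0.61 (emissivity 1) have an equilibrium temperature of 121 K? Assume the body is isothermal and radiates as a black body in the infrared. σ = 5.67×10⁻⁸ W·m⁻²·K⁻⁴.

For an isothermal black-emitting sphere, (1−a)S·πr² = σ·4πr²·T⁴ ⇒ S = 4σT⁴/(1−a).
S = 4·5.67×10⁻⁸·(121)⁴/0.390 = 124.7 W/m².
Flux falls as S = L/(4πd²), so d = √(L/(4πS)) = √(1.36×10²⁶/(4π·124.7)).

d ≈ 2.95×10¹¹ m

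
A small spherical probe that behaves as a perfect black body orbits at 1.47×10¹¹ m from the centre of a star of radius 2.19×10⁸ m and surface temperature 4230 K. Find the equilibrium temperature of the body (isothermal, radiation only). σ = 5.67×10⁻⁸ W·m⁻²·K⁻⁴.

The star's surface emits σT_*⁴; at distance d the flux is S = σT_*⁴(R_*/d)².
S = 5.67×10⁻⁸·(4230)⁴·(2.19×10⁸/1.47×10¹¹)² = 40.29 W/m².
For an isothermal sphere T⁴ = (1−a)S/(4σ) = 1.776×10⁸ K⁴.

T ≈ 115 K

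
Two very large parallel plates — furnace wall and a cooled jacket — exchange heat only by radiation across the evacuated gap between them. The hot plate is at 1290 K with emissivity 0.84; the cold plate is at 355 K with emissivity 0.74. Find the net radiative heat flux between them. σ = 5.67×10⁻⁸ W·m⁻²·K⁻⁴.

q ≈ 1.01×10⁵ W/m²

For two infinite grey parallel plates, q = σ(T₁⁴ − T₂⁴)/(1/ε₁ + 1/ε₂ − 1).
T₁⁴ − T₂⁴ = 2.769×10¹² − 1.588×10¹⁰ = 2.753×10¹² K⁴.
1/ε₁ + 1/ε₂ − 1 = 1.190 + 1.351 − 1 = 1.542.
q = 5.67×10⁻⁸ × 2.753×10¹² / 1.542.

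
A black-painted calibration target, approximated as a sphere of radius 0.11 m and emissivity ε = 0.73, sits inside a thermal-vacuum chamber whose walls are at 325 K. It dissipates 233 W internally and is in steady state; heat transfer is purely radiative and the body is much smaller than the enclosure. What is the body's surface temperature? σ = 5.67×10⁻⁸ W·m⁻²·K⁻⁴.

T ≈ 469 K

For a small grey body in a large enclosure, net radiated power = εσA(T⁴ − T_w⁴).
Steady state: P = εσA(T⁴ − T_w⁴) with A = 4πr² = 0.1521 m².
T⁴ = P/(εσA) + T_w⁴ = 233/(0.73·5.67×10⁻⁸·0.1521) + (325)⁴
    = 3.702×10¹⁰ + 1.116×10¹⁰ = 4.818×10¹⁰ K⁴.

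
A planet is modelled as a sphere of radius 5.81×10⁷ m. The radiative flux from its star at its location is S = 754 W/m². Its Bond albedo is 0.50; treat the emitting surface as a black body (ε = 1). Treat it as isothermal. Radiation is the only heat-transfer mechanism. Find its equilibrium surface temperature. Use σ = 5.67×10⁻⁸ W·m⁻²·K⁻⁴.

At equilibrium, absorbed power = emitted power.
Absorbing cross-section = πr² = 1.060×10¹⁶ m²; emitting surface = 4πr² = 4.242×10¹⁶ m² (ratio 4).
(1−a)S·A_cross = εσ·A_surf·T⁴  ⇒  T⁴ = (1−a)S/(4σ).
T⁴ = 0.500·754/(4·5.67×10⁻⁸) = 1.662×10⁹ K⁴.
T = (1.662×10⁹)^(1/4).

T ≈ 202 K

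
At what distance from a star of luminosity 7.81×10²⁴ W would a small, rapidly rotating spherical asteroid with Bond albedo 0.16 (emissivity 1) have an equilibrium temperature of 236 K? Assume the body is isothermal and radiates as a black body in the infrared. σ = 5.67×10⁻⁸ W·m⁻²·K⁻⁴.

d ≈ 2.72×10¹⁰ m

For an isothermal black-emitting sphere, (1−a)S·πr² = σ·4πr²·T⁴ ⇒ S = 4σT⁴/(1−a).
S = 4·5.67×10⁻⁸·(236)⁴/0.840 = 837.6 W/m².
Flux falls as S = L/(4πd²), so d = √(L/(4πS)) = √(7.81×10²⁴/(4π·837.6)).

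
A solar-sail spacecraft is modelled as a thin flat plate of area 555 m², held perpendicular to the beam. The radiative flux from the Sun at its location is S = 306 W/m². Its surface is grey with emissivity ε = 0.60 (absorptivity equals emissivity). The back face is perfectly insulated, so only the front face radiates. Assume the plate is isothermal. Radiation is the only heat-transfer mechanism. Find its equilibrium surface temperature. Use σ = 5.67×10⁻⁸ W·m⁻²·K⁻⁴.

T ≈ 271 K

At equilibrium, absorbed power = emitted power.
Absorbing cross-section = A = 555.0 m²; emitting surface = A = 555.0 m² (ratio 1).
εS·A_cross = εσ·A_surf·T⁴  ⇒  T⁴ = S/(1σ)   (ε cancels).
T⁴ = 306/(1·5.67×10⁻⁸) = 5.397×10⁹ K⁴.
T = (5.397×10⁹)^(1/4).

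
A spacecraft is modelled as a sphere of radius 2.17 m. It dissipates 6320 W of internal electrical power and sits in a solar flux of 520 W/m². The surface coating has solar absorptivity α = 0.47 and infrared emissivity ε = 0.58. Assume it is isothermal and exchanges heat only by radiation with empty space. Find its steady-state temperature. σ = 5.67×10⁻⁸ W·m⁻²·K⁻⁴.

T ≈ 267 K

At steady state, absorbed solar power + internal power = radiated power.
Absorbed: α·S·A_cross = 0.47·520·14.79 = 3616 W (cross-section πr²).
Total input = 3616 + 6320 = 9936 W.
Radiated: εσ·A_surf·T⁴ with A_surf = 4πr² = 59.17 m².
T⁴ = 9936/(0.58·5.67×10⁻⁸·59.17) = 5.106×10⁹ K⁴.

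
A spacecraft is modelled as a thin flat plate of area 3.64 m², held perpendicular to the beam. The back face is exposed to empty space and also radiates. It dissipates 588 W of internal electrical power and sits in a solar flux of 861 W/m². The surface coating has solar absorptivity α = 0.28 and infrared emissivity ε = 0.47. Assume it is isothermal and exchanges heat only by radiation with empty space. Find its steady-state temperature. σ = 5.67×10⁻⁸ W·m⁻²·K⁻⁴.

At steady state, absorbed solar power + internal power = radiated power.
Absorbed: α·S·A_cross = 0.28·861·3.640 = 877.5 W (cross-section A).
Total input = 877.5 + 588 = 1466 W.
Radiated: εσ·A_surf·T⁴ with A_surf = 2A = 7.280 m².
T⁴ = 1466/(0.47·5.67×10⁻⁸·7.280) = 7.554×10⁹ K⁴.

T ≈ 295 K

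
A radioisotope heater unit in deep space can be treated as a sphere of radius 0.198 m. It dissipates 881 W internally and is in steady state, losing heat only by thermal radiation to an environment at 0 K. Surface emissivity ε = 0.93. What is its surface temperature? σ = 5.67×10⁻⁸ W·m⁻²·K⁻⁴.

T ≈ 429 K

Steady state: internal power = radiated power, P = εσA T⁴.
Radiating area A = 4πr² = 0.4927 m².
T⁴ = P/(εσA) = 881/(0.93·5.67×10⁻⁸·0.4927) = 3.391×10¹⁰ K⁴.
T = (3.391×10¹⁰)^(1/4).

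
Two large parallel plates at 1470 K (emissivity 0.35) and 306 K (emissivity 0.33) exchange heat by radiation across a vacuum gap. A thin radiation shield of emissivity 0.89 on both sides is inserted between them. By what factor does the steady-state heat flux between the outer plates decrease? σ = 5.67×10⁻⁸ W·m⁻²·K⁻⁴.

Without shield: q₀ = σΔ(T⁴)/(1/ε₁+1/ε₂−1) with denominator 4.887.
With shield the two gaps are in series; the resistances add: (1/ε₁+1/ε_s−1)+(1/ε_s+1/ε₂−1) = 2.981+3.154 = 6.135.
Heat-flux ratio q₀/q = 6.135/4.887.

factor ≈ 1.26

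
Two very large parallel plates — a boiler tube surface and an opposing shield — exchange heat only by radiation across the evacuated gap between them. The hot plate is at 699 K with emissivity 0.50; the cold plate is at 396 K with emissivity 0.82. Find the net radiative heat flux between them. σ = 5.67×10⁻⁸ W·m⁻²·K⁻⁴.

q ≈ 5470 W/m²

For two infinite grey parallel plates, q = σ(T₁⁴ − T₂⁴)/(1/ε₁ + 1/ε₂ − 1).
T₁⁴ − T₂⁴ = 2.387×10¹¹ − 2.459×10¹⁰ = 2.141×10¹¹ K⁴.
1/ε₁ + 1/ε₂ − 1 = 2.000 + 1.220 − 1 = 2.220.
q = 5.67×10⁻⁸ × 2.141×10¹¹ / 2.220.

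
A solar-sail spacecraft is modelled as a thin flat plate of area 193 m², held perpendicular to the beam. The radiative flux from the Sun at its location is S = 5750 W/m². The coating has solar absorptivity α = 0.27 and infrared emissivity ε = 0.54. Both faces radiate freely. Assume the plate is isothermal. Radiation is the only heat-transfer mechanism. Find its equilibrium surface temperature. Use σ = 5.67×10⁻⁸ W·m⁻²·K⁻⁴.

T ≈ 399 K

At equilibrium, absorbed power = emitted power.
Absorbing cross-section = A = 193.0 m²; emitting surface = 2A = 386.0 m² (ratio 2).
αS·A_cross = εσ·A_surf·T⁴  ⇒  T⁴ = αS/(ε·2σ).
T⁴ = 0.270·5750/(0.54·2·5.67×10⁻⁸) = 2.535×10¹⁰ K⁴.
T = (2.535×10¹⁰)^(1/4).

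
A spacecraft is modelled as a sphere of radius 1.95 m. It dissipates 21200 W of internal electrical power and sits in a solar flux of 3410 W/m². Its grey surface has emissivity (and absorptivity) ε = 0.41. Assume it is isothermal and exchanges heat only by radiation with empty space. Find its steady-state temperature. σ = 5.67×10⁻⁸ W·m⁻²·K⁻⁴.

At steady state, absorbed solar power + internal power = radiated power.
Absorbed: α·S·A_cross = 0.41·3410·11.95 = 16700 W (cross-section πr²).
Total input = 16700 + 21200 = 37900 W.
Radiated: εσ·A_surf·T⁴ with A_surf = 4πr² = 47.78 m².
T⁴ = 37900/(0.41·5.67×10⁻⁸·47.78) = 3.412×10¹⁰ K⁴.

T ≈ 430 K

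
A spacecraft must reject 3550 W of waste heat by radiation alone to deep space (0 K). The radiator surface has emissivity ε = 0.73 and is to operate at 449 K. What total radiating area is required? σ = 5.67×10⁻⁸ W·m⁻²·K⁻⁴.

A ≈ 2.11 m²

P = εσA T⁴ ⇒ A = P/(εσT⁴).
T⁴ = 4.064×10¹⁰ K⁴.
A = 3550/(0.73 × 5.67×10⁻⁸ × 4.064×10¹⁰).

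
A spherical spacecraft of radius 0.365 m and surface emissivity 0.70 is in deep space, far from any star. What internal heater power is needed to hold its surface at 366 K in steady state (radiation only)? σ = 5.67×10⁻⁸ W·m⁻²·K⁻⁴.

P ≈ 1190 W

P = εσ·4πr²·T⁴.
4πr² = 1.674 m²; T⁴ = 1.794×10¹⁰ K⁴.
P = 0.70·5.67×10⁻⁸·1.674·1.794×10¹⁰.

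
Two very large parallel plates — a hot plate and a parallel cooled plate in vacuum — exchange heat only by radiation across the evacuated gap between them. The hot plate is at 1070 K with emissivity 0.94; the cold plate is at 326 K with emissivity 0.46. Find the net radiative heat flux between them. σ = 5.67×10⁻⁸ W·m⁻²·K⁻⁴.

For two infinite grey parallel plates, q = σ(T₁⁴ − T₂⁴)/(1/ε₁ + 1/ε₂ − 1).
T₁⁴ − T₂⁴ = 1.311×10¹² − 1.129×10¹⁰ = 1.300×10¹² K⁴.
1/ε₁ + 1/ε₂ − 1 = 1.064 + 2.174 − 1 = 2.238.
q = 5.67×10⁻⁸ × 1.300×10¹² / 2.238.

q ≈ 32900 W/m²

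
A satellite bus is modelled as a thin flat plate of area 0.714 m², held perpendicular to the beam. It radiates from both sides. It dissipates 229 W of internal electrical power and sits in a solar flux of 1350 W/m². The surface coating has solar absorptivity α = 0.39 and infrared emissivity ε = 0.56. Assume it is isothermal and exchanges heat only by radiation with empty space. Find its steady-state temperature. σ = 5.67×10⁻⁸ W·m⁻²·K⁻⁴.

At steady state, absorbed solar power + internal power = radiated power.
Absorbed: α·S·A_cross = 0.39·1350·0.7140 = 375.9 W (cross-section A).
Total input = 375.9 + 229 = 604.9 W.
Radiated: εσ·A_surf·T⁴ with A_surf = 2A = 1.428 m².
T⁴ = 604.9/(0.56·5.67×10⁻⁸·1.428) = 1.334×10¹⁰ K⁴.

T ≈ 340 K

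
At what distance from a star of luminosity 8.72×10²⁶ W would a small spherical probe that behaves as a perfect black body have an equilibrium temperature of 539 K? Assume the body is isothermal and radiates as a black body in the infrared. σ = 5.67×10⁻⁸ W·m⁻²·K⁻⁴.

For an isothermal black-emitting sphere, (1−a)S·πr² = σ·4πr²·T⁴ ⇒ S = 4σT⁴/(1−a).
S = 4·5.67×10⁻⁸·(539)⁴/1.00 = 19140 W/m².
Flux falls as S = L/(4πd²), so d = √(L/(4πS)) = √(8.72×10²⁶/(4π·19140)).

d ≈ 6.02×10¹⁰ m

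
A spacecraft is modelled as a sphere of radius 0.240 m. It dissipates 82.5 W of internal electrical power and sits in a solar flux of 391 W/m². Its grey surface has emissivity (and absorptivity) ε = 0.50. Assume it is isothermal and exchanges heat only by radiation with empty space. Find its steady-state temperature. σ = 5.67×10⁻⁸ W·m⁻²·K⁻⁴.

At steady state, absorbed solar power + internal power = radiated power.
Absorbed: α·S·A_cross = 0.50·391·0.1810 = 35.38 W (cross-section πr²).
Total input = 35.38 + 82.5 = 117.9 W.
Radiated: εσ·A_surf·T⁴ with A_surf = 4πr² = 0.7238 m².
T⁴ = 117.9/(0.50·5.67×10⁻⁸·0.7238) = 5.744×10⁹ K⁴.

T ≈ 275 K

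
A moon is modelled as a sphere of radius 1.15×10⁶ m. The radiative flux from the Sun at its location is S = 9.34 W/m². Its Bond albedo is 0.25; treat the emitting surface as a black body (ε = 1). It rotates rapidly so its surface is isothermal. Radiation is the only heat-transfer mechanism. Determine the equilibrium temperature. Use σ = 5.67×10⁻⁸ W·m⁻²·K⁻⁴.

At equilibrium, absorbed power = emitted power.
Absorbing cross-section = πr² = 4.155×10¹² m²; emitting surface = 4πr² = 1.662×10¹³ m² (ratio 4).
(1−a)S·A_cross = εσ·A_surf·T⁴  ⇒  T⁴ = (1−a)S/(4σ).
T⁴ = 0.750·9.34/(4·5.67×10⁻⁸) = 3.089×10⁷ K⁴.
T = (3.089×10⁷)^(1/4).

T ≈ 74.5 K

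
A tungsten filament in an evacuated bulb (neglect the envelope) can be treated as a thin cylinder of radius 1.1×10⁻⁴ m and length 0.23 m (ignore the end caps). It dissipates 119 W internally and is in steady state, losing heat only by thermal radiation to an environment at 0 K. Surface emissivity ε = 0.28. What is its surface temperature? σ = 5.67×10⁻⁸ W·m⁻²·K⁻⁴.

T ≈ 2620 K

Steady state: internal power = radiated power, P = εσA T⁴.
Radiating area A = 2πrL = 1.590×10⁻⁴ m².
T⁴ = P/(εσA) = 119/(0.28·5.67×10⁻⁸·1.590×10⁻⁴) = 4.715×10¹³ K⁴.
T = (4.715×10¹³)^(1/4).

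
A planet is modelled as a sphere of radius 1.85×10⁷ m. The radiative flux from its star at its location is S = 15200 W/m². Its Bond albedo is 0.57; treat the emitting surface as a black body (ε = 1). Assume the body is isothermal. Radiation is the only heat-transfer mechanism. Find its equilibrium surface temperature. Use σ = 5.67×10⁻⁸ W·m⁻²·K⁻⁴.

T ≈ 412 K

At equilibrium, absorbed power = emitted power.
Absorbing cross-section = πr² = 1.075×10¹⁵ m²; emitting surface = 4πr² = 4.301×10¹⁵ m² (ratio 4).
(1−a)S·A_cross = εσ·A_surf·T⁴  ⇒  T⁴ = (1−a)S/(4σ).
T⁴ = 0.430·15200/(4·5.67×10⁻⁸) = 2.882×10¹⁰ K⁴.
T = (2.882×10¹⁰)^(1/4).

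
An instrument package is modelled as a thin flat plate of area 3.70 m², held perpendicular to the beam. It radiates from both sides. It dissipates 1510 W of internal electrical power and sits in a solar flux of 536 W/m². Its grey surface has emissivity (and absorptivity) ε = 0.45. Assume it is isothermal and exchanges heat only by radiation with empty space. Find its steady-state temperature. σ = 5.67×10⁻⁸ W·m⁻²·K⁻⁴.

At steady state, absorbed solar power + internal power = radiated power.
Absorbed: α·S·A_cross = 0.45·536·3.700 = 892.4 W (cross-section A).
Total input = 892.4 + 1510 = 2402 W.
Radiated: εσ·A_surf·T⁴ with A_surf = 2A = 7.400 m².
T⁴ = 2402/(0.45·5.67×10⁻⁸·7.400) = 1.272×10¹⁰ K⁴.

T ≈ 336 K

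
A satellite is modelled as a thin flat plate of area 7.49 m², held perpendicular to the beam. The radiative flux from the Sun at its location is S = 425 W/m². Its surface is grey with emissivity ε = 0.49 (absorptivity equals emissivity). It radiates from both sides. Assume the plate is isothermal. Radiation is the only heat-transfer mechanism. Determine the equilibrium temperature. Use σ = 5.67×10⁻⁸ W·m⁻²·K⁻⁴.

T ≈ 247 K

At equilibrium, absorbed power = emitted power.
Absorbing cross-section = A = 7.490 m²; emitting surface = 2A = 14.98 m² (ratio 2).
εS·A_cross = εσ·A_surf·T⁴  ⇒  T⁴ = S/(2σ)   (ε cancels).
T⁴ = 425/(2·5.67×10⁻⁸) = 3.748×10⁹ K⁴.
T = (3.748×10⁹)^(1/4).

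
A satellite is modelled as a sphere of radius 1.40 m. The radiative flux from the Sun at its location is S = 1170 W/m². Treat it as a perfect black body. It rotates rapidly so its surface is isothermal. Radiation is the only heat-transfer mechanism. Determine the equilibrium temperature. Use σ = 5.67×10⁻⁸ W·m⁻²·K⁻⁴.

T ≈ 268 K

At equilibrium, absorbed power = emitted power.
Absorbing cross-section = πr² = 6.158 m²; emitting surface = 4πr² = 24.63 m² (ratio 4).
S·A_cross = εσ·A_surf·T⁴  ⇒  T⁴ = S/(4σ).
T⁴ = 1.00·1170/(4·5.67×10⁻⁸) = 5.159×10⁹ K⁴.
T = (5.159×10⁹)^(1/4).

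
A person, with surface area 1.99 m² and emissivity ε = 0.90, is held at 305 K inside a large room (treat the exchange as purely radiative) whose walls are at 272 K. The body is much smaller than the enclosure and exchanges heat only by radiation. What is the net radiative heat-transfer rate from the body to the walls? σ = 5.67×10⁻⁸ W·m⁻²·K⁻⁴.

For a small grey body in a large enclosure: P_net = εσA(T_body⁴ − T_wall⁴).
A = 1.99 m²; T_body⁴ − T_wall⁴ = 8.654×10⁹ − 5.474×10⁹ = 3.180×10⁹ K⁴.
|P_net| = 0.90·5.67×10⁻⁸·1.990·3.180×10⁹.

P_net ≈ 323 W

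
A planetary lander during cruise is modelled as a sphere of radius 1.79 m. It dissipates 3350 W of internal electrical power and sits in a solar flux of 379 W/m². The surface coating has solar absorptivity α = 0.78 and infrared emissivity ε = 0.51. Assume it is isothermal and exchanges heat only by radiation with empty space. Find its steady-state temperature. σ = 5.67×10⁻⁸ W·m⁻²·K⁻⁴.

At steady state, absorbed solar power + internal power = radiated power.
Absorbed: α·S·A_cross = 0.78·379·10.07 = 2976 W (cross-section πr²).
Total input = 2976 + 3350 = 6326 W.
Radiated: εσ·A_surf·T⁴ with A_surf = 4πr² = 40.26 m².
T⁴ = 6326/(0.51·5.67×10⁻⁸·40.26) = 5.433×10⁹ K⁴.

T ≈ 271 K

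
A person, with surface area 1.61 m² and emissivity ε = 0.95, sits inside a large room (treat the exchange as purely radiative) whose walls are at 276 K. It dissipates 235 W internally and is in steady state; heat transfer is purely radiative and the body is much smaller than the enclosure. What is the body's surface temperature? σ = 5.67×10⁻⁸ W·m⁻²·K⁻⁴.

For a small grey body in a large enclosure, net radiated power = εσA(T⁴ − T_w⁴).
Steady state: P = εσA(T⁴ − T_w⁴) with A = 1.61 m².
T⁴ = P/(εσA) + T_w⁴ = 235/(0.95·5.67×10⁻⁸·1.610) + (276)⁴
    = 2.710×10⁹ + 5.803×10⁹ = 8.513×10⁹ K⁴.

T ≈ 304 K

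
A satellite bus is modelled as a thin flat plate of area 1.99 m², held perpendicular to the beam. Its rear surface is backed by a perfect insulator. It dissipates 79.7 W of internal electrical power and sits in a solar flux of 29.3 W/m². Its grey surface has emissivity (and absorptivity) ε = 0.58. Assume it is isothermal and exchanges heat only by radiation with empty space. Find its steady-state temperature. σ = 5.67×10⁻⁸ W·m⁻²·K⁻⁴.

T ≈ 204 K

At steady state, absorbed solar power + internal power = radiated power.
Absorbed: α·S·A_cross = 0.58·29.3·1.990 = 33.82 W (cross-section A).
Total input = 33.82 + 79.7 = 113.5 W.
Radiated: εσ·A_surf·T⁴ with A_surf = A = 1.990 m².
T⁴ = 113.5/(0.58·5.67×10⁻⁸·1.990) = 1.735×10⁹ K⁴.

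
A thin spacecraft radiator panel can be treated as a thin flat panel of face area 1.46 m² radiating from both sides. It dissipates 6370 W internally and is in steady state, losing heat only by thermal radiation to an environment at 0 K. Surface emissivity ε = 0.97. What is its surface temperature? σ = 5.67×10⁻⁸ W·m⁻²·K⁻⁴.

T ≈ 446 K

Steady state: internal power = radiated power, P = εσA T⁴.
Radiating area A = 2·1.46 = 2.920 m².
T⁴ = P/(εσA) = 6370/(0.97·5.67×10⁻⁸·2.920) = 3.966×10¹⁰ K⁴.
T = (3.966×10¹⁰)^(1/4).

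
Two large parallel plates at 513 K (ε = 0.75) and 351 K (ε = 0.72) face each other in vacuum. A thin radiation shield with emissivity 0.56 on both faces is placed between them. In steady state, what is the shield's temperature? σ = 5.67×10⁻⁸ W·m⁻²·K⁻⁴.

In steady state the net flux on the hot side equals that on the cold side.
σ(T₁⁴−T_s⁴)/D₁ = σ(T_s⁴−T₂⁴)/D₂, with D₁ = 1/ε₁+1/ε_s−1 = 2.119, D₂ = 1/ε_s+1/ε₂−1 = 2.175.
Solve for T_s⁴: T_s⁴ = (D₂·T₁⁴ + D₁·T₂⁴)/(D₁+D₂) = 4.257×10¹⁰ K⁴.

T_s ≈ 454 K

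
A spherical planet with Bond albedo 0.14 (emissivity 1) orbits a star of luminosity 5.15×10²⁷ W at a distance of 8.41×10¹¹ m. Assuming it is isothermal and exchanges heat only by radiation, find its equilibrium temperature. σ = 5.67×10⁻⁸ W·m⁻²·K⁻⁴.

First find the stellar flux at distance d: S = L/(4πd²) = 5.15×10²⁷/(4π·(8.41×10¹¹)²) = 579.4 W/m².
For an isothermal sphere, absorbed (1−a)S·πr² = emitted σ·4πr²·T⁴, so T⁴ = (1−a)S/(4σ).
T⁴ = 0.860·579.4/(4·5.67×10⁻⁸) = 2.197×10⁹ K⁴.

T ≈ 217 K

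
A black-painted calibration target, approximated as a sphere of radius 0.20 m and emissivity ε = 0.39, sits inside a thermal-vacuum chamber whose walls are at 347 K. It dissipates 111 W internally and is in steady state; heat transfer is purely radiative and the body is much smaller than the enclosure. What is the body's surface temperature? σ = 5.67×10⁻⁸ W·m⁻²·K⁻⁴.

T ≈ 396 K

For a small grey body in a large enclosure, net radiated power = εσA(T⁴ − T_w⁴).
Steady state: P = εσA(T⁴ − T_w⁴) with A = 4πr² = 0.5027 m².
T⁴ = P/(εσA) + T_w⁴ = 111/(0.39·5.67×10⁻⁸·0.5027) + (347)⁴
    = 9.986×10⁹ + 1.450×10¹⁰ = 2.448×10¹⁰ K⁴.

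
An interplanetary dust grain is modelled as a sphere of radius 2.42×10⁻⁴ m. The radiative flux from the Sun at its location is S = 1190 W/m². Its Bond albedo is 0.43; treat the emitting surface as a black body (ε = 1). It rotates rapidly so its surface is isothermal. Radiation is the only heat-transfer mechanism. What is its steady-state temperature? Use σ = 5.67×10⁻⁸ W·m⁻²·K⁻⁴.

At equilibrium, absorbed power = emitted power.
Absorbing cross-section = πr² = 1.840×10⁻⁷ m²; emitting surface = 4πr² = 7.359×10⁻⁷ m² (ratio 4).
(1−a)S·A_cross = εσ·A_surf·T⁴  ⇒  T⁴ = (1−a)S/(4σ).
T⁴ = 0.570·1190/(4·5.67×10⁻⁸) = 2.991×10⁹ K⁴.
T = (2.991×10⁹)^(1/4).

T ≈ 234 K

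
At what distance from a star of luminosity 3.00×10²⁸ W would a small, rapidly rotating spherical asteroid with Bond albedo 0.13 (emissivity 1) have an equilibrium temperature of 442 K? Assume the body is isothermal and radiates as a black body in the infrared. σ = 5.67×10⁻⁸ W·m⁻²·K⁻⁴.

d ≈ 4.90×10¹¹ m

For an isothermal black-emitting sphere, (1−a)S·πr² = σ·4πr²·T⁴ ⇒ S = 4σT⁴/(1−a).
S = 4·5.67×10⁻⁸·(442)⁴/0.870 = 9950 W/m².
Flux falls as S = L/(4πd²), so d = √(L/(4πS)) = √(3.00×10²⁸/(4π·9950)).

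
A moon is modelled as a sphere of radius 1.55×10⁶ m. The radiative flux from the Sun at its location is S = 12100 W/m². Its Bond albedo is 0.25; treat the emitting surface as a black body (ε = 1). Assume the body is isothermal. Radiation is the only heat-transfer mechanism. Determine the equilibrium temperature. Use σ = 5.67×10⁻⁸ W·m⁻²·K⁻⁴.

At equilibrium, absorbed power = emitted power.
Absorbing cross-section = πr² = 7.548×10¹² m²; emitting surface = 4πr² = 3.019×10¹³ m² (ratio 4).
(1−a)S·A_cross = εσ·A_surf·T⁴  ⇒  T⁴ = (1−a)S/(4σ).
T⁴ = 0.750·12100/(4·5.67×10⁻⁸) = 4.001×10¹⁰ K⁴.
T = (4.001×10¹⁰)^(1/4).

T ≈ 447 K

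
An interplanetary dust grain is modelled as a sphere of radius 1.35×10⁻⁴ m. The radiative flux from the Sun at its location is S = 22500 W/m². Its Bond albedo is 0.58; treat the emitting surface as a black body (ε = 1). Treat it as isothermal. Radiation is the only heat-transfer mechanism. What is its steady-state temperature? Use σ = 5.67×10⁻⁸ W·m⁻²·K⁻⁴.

At equilibrium, absorbed power = emitted power.
Absorbing cross-section = πr² = 5.726×10⁻⁸ m²; emitting surface = 4πr² = 2.290×10⁻⁷ m² (ratio 4).
(1−a)S·A_cross = εσ·A_surf·T⁴  ⇒  T⁴ = (1−a)S/(4σ).
T⁴ = 0.420·22500/(4·5.67×10⁻⁸) = 4.167×10¹⁰ K⁴.
T = (4.167×10¹⁰)^(1/4).

T ≈ 452 K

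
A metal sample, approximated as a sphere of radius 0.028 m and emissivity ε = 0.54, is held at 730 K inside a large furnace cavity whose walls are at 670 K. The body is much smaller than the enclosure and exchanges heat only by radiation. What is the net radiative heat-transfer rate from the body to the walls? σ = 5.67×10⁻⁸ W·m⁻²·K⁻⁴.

P_net ≈ 24.9 W

For a small grey body in a large enclosure: P_net = εσA(T_body⁴ − T_wall⁴).
A = 4πr² = 0.009852 m²; T_body⁴ − T_wall⁴ = 2.840×10¹¹ − 2.015×10¹¹ = 8.247×10¹⁰ K⁴.
|P_net| = 0.54·5.67×10⁻⁸·0.009852·8.247×10¹⁰.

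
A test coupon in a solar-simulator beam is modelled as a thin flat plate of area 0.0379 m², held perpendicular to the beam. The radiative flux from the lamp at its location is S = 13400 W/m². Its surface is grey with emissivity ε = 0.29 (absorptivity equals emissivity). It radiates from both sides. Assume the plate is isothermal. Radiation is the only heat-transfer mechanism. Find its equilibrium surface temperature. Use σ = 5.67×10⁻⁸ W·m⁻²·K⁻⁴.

At equilibrium, absorbed power = emitted power.
Absorbing cross-section = A = 0.03790 m²; emitting surface = 2A = 0.07580 m² (ratio 2).
εS·A_cross = εσ·A_surf·T⁴  ⇒  T⁴ = S/(2σ)   (ε cancels).
T⁴ = 13400/(2·5.67×10⁻⁸) = 1.182×10¹¹ K⁴.
T = (1.182×10¹¹)^(1/4).

T ≈ 586 K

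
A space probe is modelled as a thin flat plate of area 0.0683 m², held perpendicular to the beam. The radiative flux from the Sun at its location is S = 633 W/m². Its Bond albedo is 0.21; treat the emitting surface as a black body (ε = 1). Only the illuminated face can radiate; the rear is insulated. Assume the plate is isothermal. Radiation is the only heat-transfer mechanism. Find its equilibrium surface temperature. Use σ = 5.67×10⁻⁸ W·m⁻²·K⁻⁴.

T ≈ 306 K

At equilibrium, absorbed power = emitted power.
Absorbing cross-section = A = 0.06830 m²; emitting surface = A = 0.06830 m² (ratio 1).
(1−a)S·A_cross = εσ·A_surf·T⁴  ⇒  T⁴ = (1−a)S/(1σ).
T⁴ = 0.790·633/(1·5.67×10⁻⁸) = 8.820×10⁹ K⁴.
T = (8.820×10⁹)^(1/4).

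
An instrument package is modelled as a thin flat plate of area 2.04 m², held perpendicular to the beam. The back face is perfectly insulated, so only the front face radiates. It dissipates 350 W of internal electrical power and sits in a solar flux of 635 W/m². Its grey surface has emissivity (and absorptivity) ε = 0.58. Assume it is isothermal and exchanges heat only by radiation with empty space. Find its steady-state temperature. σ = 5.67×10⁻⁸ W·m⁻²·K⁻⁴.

T ≈ 358 K

At steady state, absorbed solar power + internal power = radiated power.
Absorbed: α·S·A_cross = 0.58·635·2.040 = 751.3 W (cross-section A).
Total input = 751.3 + 350 = 1101 W.
Radiated: εσ·A_surf·T⁴ with A_surf = A = 2.040 m².
T⁴ = 1101/(0.58·5.67×10⁻⁸·2.040) = 1.642×10¹⁰ K⁴.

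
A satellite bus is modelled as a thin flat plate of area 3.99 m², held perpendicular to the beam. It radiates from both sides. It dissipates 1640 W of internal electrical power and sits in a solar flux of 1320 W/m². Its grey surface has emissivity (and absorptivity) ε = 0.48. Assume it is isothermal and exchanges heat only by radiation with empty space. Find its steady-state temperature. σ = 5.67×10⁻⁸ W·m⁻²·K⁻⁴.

T ≈ 372 K

At steady state, absorbed solar power + internal power = radiated power.
Absorbed: α·S·A_cross = 0.48·1320·3.990 = 2528 W (cross-section A).
Total input = 2528 + 1640 = 4168 W.
Radiated: εσ·A_surf·T⁴ with A_surf = 2A = 7.980 m².
T⁴ = 4168/(0.48·5.67×10⁻⁸·7.980) = 1.919×10¹⁰ K⁴.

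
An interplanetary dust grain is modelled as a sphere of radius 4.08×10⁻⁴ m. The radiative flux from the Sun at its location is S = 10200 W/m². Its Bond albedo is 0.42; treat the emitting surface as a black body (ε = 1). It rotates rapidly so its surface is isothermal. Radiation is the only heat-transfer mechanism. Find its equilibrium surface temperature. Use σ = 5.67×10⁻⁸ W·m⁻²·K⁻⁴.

At equilibrium, absorbed power = emitted power.
Absorbing cross-section = πr² = 5.230×10⁻⁷ m²; emitting surface = 4πr² = 2.092×10⁻⁶ m² (ratio 4).
(1−a)S·A_cross = εσ·A_surf·T⁴  ⇒  T⁴ = (1−a)S/(4σ).
T⁴ = 0.580·10200/(4·5.67×10⁻⁸) = 2.608×10¹⁰ K⁴.
T = (2.608×10¹⁰)^(1/4).

T ≈ 402 K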